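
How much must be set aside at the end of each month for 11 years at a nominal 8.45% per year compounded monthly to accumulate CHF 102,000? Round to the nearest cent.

i = 0.0845/12 = 0.00704167 per month; n = 11·12 = 132.
FV-annuity factor = 216.568623; PMT = 102000 / 216.568623 = 470.9824

CHF 470.98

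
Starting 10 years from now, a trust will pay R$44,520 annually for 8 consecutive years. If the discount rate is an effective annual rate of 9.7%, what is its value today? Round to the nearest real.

Value one period before first payment (t=9): 44520 × [1 − (1+0.097)^(−8)] / 0.097 = 44520 × 5.393693 = 240,127.2104
Discount back 9 years: 240,127.2104 × (1+0.097)^(−9) = 240,127.2104 × 0.434651 = 104,371.4525

R$104,371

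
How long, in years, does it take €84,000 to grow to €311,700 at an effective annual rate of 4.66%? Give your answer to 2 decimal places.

28.79 years

n = ln(311700/84000) / ln(1+0.0466) = ln(3.71071) / 0.045547 = 28.7885 years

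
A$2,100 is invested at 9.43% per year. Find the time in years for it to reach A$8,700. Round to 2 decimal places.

(1+i)^n = 8700/2100 = 4.14286, so n = ln 4.14286 / ln 1.0943 = 15.7730 years

15.77 years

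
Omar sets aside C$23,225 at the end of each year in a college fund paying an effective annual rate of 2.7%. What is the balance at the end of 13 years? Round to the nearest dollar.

Accumulation factor s(13|0.027) = 15.329277; FV = 23225 × 15.329277 = 356,022.4493

C$356,022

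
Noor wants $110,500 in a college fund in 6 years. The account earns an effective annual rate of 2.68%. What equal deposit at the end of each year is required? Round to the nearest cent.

$17,220.81

FV-annuity factor = 6.416657; PMT = 110500 / 6.416657 = 17,220.8061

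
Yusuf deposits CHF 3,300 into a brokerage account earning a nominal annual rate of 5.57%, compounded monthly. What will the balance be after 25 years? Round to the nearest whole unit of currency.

With 12 periods per year: i = 0.00464167, n = 300.
3,300 × (1+0.00464167)^300 = 3,300 × 4.011953 = 13,239.4456

CHF 13,239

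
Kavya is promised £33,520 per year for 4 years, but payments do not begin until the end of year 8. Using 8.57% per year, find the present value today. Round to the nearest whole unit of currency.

PV at t=7 (ordinary 4-year annuity): 33520 × a(4|0.0857) = 33520 × 3.270535 = 109,628.3308
Discount back 7 years: 109,628.3308 × (1+0.0857)^(−7) = 109,628.3308 × 0.562382 = 61,652.9607

£61,653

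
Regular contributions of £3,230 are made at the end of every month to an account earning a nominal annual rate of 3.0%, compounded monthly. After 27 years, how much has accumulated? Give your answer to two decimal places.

Periodic rate i = 0.03/12 = 0.0025; n = 27 × 12 = 324 periods.
Accumulation factor s(324|0.0025) = 498.254766; FV = 3230 × 498.254766 = 1,609,362.8930

£1,609,362.89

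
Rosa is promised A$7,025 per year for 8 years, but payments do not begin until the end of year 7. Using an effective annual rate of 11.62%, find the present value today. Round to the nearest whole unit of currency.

A$18,287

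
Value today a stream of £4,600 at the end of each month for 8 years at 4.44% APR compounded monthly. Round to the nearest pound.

Periodic rate i = 0.0444/12 = 0.0037; n = 8 × 12 = 96 periods.
Annuity factor a(96|0.0037) = 80.677594; PV = 4600 × 80.677594 = 371,116.9314

£371,117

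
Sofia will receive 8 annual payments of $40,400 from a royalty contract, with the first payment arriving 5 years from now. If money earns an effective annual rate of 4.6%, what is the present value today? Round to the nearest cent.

$221,694.71

PV at t=4 (ordinary 8-year annuity): 40400 × a(8|0.046) = 40400 × 6.569022 = 265,388.4790
Discount back 4 years: 265,388.4790 × (1+0.046)^(−4) = 265,388.4790 × 0.835359 = 221,694.7085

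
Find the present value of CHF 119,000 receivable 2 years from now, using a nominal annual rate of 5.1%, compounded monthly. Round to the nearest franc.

Periodic rate i = 0.051/12 = 0.00425; n = 2 × 12 = 24 periods.
Discount factor = (1+0.00425)^(−24) = 0.903225; PV = 119,000 × 0.903225 = 107,483.7454

CHF 107,484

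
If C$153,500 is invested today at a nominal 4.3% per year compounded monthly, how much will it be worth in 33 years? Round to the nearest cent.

C$632,806.22

Periodic rate i = 0.043/12 = 0.00358333; n = 33 × 12 = 396 periods.
FV = PV·(1+i)^n = 153,500 × 4.122516 = 632,806.2222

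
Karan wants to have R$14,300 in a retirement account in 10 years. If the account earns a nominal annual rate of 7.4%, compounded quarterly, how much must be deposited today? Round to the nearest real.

R$6,869

Periodic rate i = 0.074/4 = 0.0185; n = 10 × 4 = 40 periods.
PV = 14,300 / (1 + 0.0185)^40 = 14,300 / 2.081811 = 6,869.0188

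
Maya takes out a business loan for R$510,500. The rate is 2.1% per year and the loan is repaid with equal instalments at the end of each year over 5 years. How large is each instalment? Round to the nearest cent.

R$108,621.40

PMT = 510500 / ( [1 − (1+0.021)^(−5)] / 0.021 ) = 510500 / 4.699810 = 108,621.4030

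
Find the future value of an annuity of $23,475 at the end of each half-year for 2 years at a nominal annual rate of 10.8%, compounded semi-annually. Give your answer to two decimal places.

Periodic rate i = 0.108/2 = 0.054; n = 2 × 2 = 4 periods.
FV = PMT · [(1+i)^n − 1] / i = 23475 · 4.335821 = 101,783.4089

$101,783.41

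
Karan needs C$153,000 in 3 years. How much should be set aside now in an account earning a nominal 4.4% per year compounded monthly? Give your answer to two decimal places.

C$134,112.54

i = 0.044/12 = 0.00366667 per month; n = 3·12 = 36.
PV = 153,000 / (1 + 0.00366667)^36 = 153,000 / 1.140833 = 134,112.5445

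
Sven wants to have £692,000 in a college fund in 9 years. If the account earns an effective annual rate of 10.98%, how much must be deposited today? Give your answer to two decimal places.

£270,959.02

Discount factor = (1+0.1098)^(−9) = 0.391559; PV = 692,000 × 0.391559 = 270,959.0183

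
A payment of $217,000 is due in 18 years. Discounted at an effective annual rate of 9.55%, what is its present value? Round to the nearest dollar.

$42,018

PV = FV·(1+i)^(−n) = 217,000 × 0.193632 = 42,018.1435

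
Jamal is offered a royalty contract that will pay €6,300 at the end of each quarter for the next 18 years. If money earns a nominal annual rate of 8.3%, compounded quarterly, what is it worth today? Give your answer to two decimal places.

i = 0.083/4 = 0.02075 per quarter; n = 18·4 = 72.
PV = PMT · [1 − (1+i)^(−n)] / i = 6300 · 37.208129 = 234,411.2112

€234,411.21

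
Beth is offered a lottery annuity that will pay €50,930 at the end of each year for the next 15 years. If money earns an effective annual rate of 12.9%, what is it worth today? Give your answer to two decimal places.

€330,836.42

Annuity factor a(15|0.129) = 6.495905; PV = 50930 × 6.495905 = 330,836.4245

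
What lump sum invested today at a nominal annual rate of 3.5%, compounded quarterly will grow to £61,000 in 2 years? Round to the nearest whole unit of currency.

£56,893

Periodic rate i = 0.035/4 = 0.00875; n = 2 × 4 = 8 periods.
Discount factor = (1+0.00875)^(−8) = 0.932678; PV = 61,000 × 0.932678 = 56,893.3430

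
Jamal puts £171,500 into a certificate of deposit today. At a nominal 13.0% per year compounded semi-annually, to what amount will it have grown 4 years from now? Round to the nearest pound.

i = 0.13/2 = 0.065 per half-year; n = 4·2 = 8.
FV = PV·(1+i)^n = 171,500 × 1.654996 = 283,831.7576

£283,832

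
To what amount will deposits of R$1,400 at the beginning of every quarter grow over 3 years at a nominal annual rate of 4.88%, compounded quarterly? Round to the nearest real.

i = 0.0488/4 = 0.0122 per quarter; n = 3·4 = 12.
FV = 1400 × [(1+0.0122)^12 − 1] / 0.0122 × (1+i) = 1400 × 12.995496 = 18,193.6938
Payments are at the start of each period, so multiply by (1+i).

R$18,194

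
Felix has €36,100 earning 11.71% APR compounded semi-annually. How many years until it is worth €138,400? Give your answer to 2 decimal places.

Periodic rate i = 0.1171/2 = 0.05855.
(1+i)^n = 138400/36100 = 3.83380, so n = ln 3.83380 / ln 1.05855 = 23.6178 half-years
= 23.6178/2 years

11.81 years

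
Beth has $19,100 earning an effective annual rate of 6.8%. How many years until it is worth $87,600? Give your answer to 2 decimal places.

n = ln(87600/19100) / ln(1+0.068) = ln(4.58639) / 0.065788 = 23.1516 years

23.15 years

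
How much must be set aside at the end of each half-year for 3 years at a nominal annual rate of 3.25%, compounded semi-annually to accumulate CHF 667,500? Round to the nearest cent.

CHF 106,815.45

i = 0.0325/2 = 0.01625 per half-year; n = 3·2 = 6.
FV-annuity factor = 6.249096; PMT = 667500 / 6.249096 = 106,815.4492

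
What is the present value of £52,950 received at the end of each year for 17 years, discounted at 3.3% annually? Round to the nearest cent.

£680,599.52

Annuity factor a(17|0.033) = 12.853626; PV = 52950 × 12.853626 = 680,599.5203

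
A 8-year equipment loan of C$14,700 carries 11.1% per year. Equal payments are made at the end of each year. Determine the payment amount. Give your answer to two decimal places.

PMT = 14700 / ( [1 − (1+0.111)^(−8)] / 0.111 ) = 14700 / 5.127822 = 2,866.7141

C$2,866.71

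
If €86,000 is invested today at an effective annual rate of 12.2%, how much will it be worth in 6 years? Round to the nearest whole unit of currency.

86,000 × (1+0.122)^6 = 86,000 × 1.995065 = 171,575.6263

€171,576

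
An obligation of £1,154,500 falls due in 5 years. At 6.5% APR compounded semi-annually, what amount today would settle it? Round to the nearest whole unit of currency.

With 2 periods per year: i = 0.0325, n = 10.
Discount factor = (1+0.0325)^(−10) = 0.726272; PV = 1,154,500 × 0.726272 = 838,481.2086

£838,481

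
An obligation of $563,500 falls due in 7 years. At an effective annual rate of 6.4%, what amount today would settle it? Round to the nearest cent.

$365,008.12

PV = 563,500 / (1 + 0.064)^7 = 563,500 / 1.543801 = 365,008.1190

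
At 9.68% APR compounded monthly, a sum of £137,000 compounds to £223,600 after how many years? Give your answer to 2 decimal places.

5.08 years

Periodic rate i = 0.0968/12 = 0.00806667.
(1+i)^n = 223600/137000 = 1.63212, so n = ln 1.63212 / ln 1.00807 = 60.9733 months
= 60.9733/12 years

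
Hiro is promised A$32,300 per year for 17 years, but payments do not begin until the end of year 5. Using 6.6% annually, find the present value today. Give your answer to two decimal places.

PV at t=4 (ordinary 17-year annuity): 32300 × a(17|0.066) = 32300 × 10.039601 = 324,279.0998
Discount back 4 years: 324,279.0998 × (1+0.066)^(−4) = 324,279.0998 × 0.774410 = 251,125.1100

A$251,125.11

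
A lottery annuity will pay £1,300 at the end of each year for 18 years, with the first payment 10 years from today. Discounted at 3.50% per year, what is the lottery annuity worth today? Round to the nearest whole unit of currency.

Value one period before first payment (t=9): 1300 × [1 − (1+0.035)^(−18)] / 0.035 = 1300 × 13.189682 = 17,146.5862
PV₀ = 17,146.5862 / (1+0.035)^9 = 17,146.5862 / 1.362897 = 12,580.9814

£12,581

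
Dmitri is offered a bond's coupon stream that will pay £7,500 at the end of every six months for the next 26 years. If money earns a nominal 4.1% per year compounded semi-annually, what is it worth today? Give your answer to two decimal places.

£238,494.28

i = 0.041/2 = 0.0205 per half-year; n = 26·2 = 52.
PV = PMT · [1 − (1+i)^(−n)] / i = 7500 · 31.799237 = 238,494.2799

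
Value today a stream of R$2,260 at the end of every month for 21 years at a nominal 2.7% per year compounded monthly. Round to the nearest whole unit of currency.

Periodic rate i = 0.027/12 = 0.00225; n = 21 × 12 = 252 periods.
Annuity factor a(252|0.00225) = 192.184020; PV = 2260 × 192.184020 = 434,335.8861

R$434,336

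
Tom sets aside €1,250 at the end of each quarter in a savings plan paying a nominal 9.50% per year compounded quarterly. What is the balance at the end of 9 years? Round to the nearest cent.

i = 0.095/4 = 0.02375 per quarter; n = 9·4 = 36.
FV = PMT · [(1+i)^n − 1] / i = 1250 · 55.915328 = 69,894.1601

€69,894.16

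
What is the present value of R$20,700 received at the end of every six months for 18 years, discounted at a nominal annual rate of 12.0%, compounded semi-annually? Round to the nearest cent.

R$302,654.43

With 2 periods per year: i = 0.06, n = 36.
PV = 20700 × [1 − (1+0.06)^(−36)] / 0.06 = 20700 × 14.620987 = 302,654.4337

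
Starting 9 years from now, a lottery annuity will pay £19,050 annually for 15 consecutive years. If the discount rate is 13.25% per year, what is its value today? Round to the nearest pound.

Value one period before first payment (t=8): 19050 × [1 − (1+0.1325)^(−15)] / 0.1325 = 19050 × 6.379793 = 121,535.0618
PV₀ = 121,535.0618 / (1+0.1325)^8 = 121,535.0618 / 2.705862 = 44,915.4651

£44,915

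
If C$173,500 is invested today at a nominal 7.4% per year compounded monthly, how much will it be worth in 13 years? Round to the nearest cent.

C$452,697.25

Periodic rate i = 0.074/12 = 0.00616667; n = 13 × 12 = 156 periods.
173,500 × (1+0.00616667)^156 = 173,500 × 2.609206 = 452,697.2460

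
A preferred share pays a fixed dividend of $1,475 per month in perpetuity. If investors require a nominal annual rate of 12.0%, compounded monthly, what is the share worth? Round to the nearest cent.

Periodic rate i = 0.12/12 = 0.01.
PV = PMT / i = 1475 / 0.01 = 147,500.0000

$147,500.00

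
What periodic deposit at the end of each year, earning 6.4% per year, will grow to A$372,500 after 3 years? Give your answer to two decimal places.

FV-annuity factor = 3.196096; PMT = 372500 / 3.196096 = 116,548.4391

A$116,548.44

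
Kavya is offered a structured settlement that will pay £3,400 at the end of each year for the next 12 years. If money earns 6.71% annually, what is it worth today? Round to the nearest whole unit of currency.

£27,427

PV = 3400 × [1 − (1+0.0671)^(−12)] / 0.0671 = 3400 × 8.066909 = 27,427.4923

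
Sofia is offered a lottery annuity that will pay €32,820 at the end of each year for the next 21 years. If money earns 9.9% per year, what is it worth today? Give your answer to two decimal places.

PV = PMT · [1 − (1+i)^(−n)] / i = 32820 · 8.709734 = 285,853.4762

€285,853.48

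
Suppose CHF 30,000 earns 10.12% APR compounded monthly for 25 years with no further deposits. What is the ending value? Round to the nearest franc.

Periodic rate i = 0.1012/12 = 0.00843333; n = 25 × 12 = 300 periods.
30,000 × (1+0.00843333)^300 = 30,000 × 12.421035 = 372,631.0608

CHF 372,631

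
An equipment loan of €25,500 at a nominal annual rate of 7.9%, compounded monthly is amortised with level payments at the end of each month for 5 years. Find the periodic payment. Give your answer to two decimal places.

€515.83

With 12 periods per year: i = 0.00658333, n = 60.
PMT = 25500 / ( [1 − (1+0.00658333)^(−60)] / 0.00658333 ) = 25500 / 49.435032 = 515.8285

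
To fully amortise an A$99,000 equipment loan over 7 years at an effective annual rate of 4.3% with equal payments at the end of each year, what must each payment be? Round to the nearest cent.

A$16,677.69

Annuity-PV factor = 5.936073; PMT = 99000 / 5.936073 = 16,677.6917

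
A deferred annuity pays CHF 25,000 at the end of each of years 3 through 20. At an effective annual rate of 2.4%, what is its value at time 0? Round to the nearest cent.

Value one period before first payment (t=2): 25000 × [1 − (1+0.024)^(−18)] / 0.024 = 25000 × 14.477898 = 361,947.4513
Discount back 2 years: 361,947.4513 × (1+0.024)^(−2) = 361,947.4513 × 0.953674 = 345,179.9881

CHF 345,179.99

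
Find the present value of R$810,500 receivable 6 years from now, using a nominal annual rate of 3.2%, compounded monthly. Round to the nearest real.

Periodic rate i = 0.032/12 = 0.00266667; n = 6 × 12 = 72 periods.
Discount factor = (1+0.00266667)^(−72) = 0.825518; PV = 810,500 × 0.825518 = 669,082.1762

R$669,082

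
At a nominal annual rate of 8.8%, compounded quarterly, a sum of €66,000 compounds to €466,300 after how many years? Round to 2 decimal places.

Periodic rate i = 0.088/4 = 0.022.
n = ln(466300/66000) / ln(1+0.022) = ln(7.06515) / 0.021761 = 89.8456 quarters
= 89.8456/4 years

22.46 years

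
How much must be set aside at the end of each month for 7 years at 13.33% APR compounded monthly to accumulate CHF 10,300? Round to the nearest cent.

CHF 74.81

With 12 periods per year: i = 0.0111083, n = 84.
FV-annuity factor = 137.674352; PMT = 10300 / 137.674352 = 74.8142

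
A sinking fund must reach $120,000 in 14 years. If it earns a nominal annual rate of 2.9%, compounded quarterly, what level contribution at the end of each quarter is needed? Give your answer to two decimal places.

i = 0.029/4 = 0.00725 per quarter; n = 14·4 = 56.
PMT = 120000 / ( [(1+0.00725)^56 − 1] / 0.00725 ) = 120000 / 68.773238 = 1,744.8648

$1,744.86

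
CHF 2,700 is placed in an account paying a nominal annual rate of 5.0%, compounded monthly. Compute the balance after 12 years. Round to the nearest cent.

CHF 4,913.59

i = 0.05/12 = 0.00416667 per month; n = 12·12 = 144.
2,700 × (1+0.00416667)^144 = 2,700 × 1.819849 = 4,913.5920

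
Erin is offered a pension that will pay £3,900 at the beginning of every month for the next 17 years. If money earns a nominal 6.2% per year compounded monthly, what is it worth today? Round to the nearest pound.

£493,569

Periodic rate i = 0.062/12 = 0.00516667; n = 17 × 12 = 204 periods.
PV = PMT · [1 − (1+i)^(−n)] / i × (1+i) = 3900 · 126.556091 = 493,568.7565
Payments are at the start of each period, so multiply by (1+i).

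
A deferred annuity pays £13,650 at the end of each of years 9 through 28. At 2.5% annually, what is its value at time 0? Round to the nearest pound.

PV at t=8 (ordinary 20-year annuity): 13650 × a(20|0.025) = 13650 × 15.589162 = 212,792.0652
PV₀ = 212,792.0652 / (1+0.025)^8 = 212,792.0652 / 1.218403 = 174,648.3578

£174,648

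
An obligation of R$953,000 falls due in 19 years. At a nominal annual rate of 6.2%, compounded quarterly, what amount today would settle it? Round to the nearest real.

With 4 periods per year: i = 0.0155, n = 76.
PV = 953,000 / (1 + 0.0155)^76 = 953,000 / 3.218656 = 296,086.3541

R$296,086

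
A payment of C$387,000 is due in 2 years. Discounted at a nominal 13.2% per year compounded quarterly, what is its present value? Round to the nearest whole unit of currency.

C$298,475

i = 0.132/4 = 0.033 per quarter; n = 2·4 = 8.
PV = FV·(1+i)^(−n) = 387,000 × 0.771254 = 298,475.2969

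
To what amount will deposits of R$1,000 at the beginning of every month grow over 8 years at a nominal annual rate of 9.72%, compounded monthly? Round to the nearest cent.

R$145,544.36

With 12 periods per year: i = 0.0081, n = 96.
FV = PMT · [(1+i)^n − 1] / i × (1+i) = 1000 · 145.544358 = 145,544.3581
(annuity-due: payments at period start, so ×(1+i).)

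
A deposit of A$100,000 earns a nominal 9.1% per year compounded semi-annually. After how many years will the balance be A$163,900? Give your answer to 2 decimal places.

5.55 years

Periodic rate i = 0.091/2 = 0.0455.
(1+i)^n = 163900/100000 = 1.63900, so n = ln 1.63900 / ln 1.0455 = 11.1043 half-years
= 11.1043/2 years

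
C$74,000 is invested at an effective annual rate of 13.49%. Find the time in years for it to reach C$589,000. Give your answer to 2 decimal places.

(1+i)^n = 589000/74000 = 7.95946, so n = ln 7.95946 / ln 1.1349 = 16.3923 years

16.39 years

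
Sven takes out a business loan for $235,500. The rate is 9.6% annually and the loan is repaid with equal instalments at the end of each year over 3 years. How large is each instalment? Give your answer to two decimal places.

$94,031.89

Annuity-PV factor = 2.504469; PMT = 235500 / 2.504469 = 94,031.8922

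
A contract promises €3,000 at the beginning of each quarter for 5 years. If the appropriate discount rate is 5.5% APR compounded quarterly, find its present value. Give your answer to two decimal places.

€52,863.23

i = 0.055/4 = 0.01375 per quarter; n = 5·4 = 20.
Annuity factor a(20|0.01375) × (1+i) = 17.621077; PV = 3000 × 17.621077 = 52,863.2301
(Beginning-of-period payments → annuity-due factor ×(1+i).)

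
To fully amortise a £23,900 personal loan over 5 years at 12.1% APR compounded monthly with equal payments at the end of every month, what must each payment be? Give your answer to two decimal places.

£532.85

Periodic rate i = 0.121/12 = 0.0100833; n = 5 × 12 = 60 periods.
PMT = 23900 / ( [1 − (1+0.0100833)^(−60)] / 0.0100833 ) = 23900 / 44.853078 = 532.8508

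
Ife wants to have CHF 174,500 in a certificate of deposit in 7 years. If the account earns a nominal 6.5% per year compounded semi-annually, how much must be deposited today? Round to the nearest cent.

CHF 111,515.33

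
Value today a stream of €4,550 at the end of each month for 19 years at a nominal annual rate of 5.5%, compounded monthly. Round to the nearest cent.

€642,758.66

Periodic rate i = 0.055/12 = 0.00458333; n = 19 × 12 = 228 periods.
PV = 4550 × [1 − (1+0.00458333)^(−228)] / 0.00458333 = 4550 × 141.265639 = 642,758.6589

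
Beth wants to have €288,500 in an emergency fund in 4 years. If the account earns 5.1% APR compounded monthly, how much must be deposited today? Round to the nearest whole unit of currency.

i = 0.051/12 = 0.00425 per month; n = 4·12 = 48.
Discount factor = (1+0.00425)^(−48) = 0.815815; PV = 288,500 × 0.815815 = 235,362.6136

€235,363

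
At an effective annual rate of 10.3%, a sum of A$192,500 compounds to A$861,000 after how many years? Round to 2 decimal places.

n = ln(861000/192500) / ln(1+0.103) = ln(4.47273) / 0.098034 = 15.2804 years

15.28 years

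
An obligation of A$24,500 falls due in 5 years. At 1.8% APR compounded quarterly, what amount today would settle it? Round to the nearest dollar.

With 4 periods per year: i = 0.0045, n = 20.
PV = 24,500 / (1 + 0.0045)^20 = 24,500 / 1.093953 = 22,395.8352

A$22,396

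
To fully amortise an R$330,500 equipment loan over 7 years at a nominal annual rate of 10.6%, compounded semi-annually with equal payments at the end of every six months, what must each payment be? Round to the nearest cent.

With 2 periods per year: i = 0.053, n = 14.
Annuity-PV factor = 9.711479; PMT = 330500 / 9.711479 = 34,031.8928

R$34,031.89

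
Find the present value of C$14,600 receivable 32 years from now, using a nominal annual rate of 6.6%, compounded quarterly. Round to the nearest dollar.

C$1,797

Periodic rate i = 0.066/4 = 0.0165; n = 32 × 4 = 128 periods.
Discount factor = (1+0.0165)^(−128) = 0.123099; PV = 14,600 × 0.123099 = 1,797.2473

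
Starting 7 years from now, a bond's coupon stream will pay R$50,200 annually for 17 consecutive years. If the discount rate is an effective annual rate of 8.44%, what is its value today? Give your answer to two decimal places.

Value one period before first payment (t=6): 50200 × [1 − (1+0.0844)^(−17)] / 0.0844 = 50200 × 8.859961 = 444,770.0260
Discount back 6 years: 444,770.0260 × (1+0.0844)^(−6) = 444,770.0260 × 0.614983 = 273,525.9015

R$273,525.90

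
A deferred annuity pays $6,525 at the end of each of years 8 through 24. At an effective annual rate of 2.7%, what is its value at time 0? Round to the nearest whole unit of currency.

$73,046

PV at t=7 (ordinary 17-year annuity): 6525 × a(17|0.027) = 6525 × 13.489868 = 88,021.3911
PV₀ = 88,021.3911 / (1+0.027)^7 = 88,021.3911 / 1.205017 = 73,045.7786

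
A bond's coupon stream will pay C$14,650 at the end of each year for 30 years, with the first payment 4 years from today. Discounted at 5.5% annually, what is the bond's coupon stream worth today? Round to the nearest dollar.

C$181,325

PV at t=3 (ordinary 30-year annuity): 14650 × a(30|0.055) = 14650 × 14.533745 = 212,919.3668
PV₀ = 212,919.3668 / (1+0.055)^3 = 212,919.3668 / 1.174241 = 181,325.0421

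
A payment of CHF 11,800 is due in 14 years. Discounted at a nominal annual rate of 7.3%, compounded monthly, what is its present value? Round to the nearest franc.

Periodic rate i = 0.073/12 = 0.00608333; n = 14 × 12 = 168 periods.
Discount factor = (1+0.00608333)^(−168) = 0.360990; PV = 11,800 × 0.360990 = 4,259.6865

CHF 4,260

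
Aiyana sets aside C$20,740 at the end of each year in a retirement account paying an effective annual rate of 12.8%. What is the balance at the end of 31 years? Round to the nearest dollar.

FV = PMT · [(1+i)^n − 1] / i = 20740 · 319.055285 = 6,617,206.6007

C$6,617,207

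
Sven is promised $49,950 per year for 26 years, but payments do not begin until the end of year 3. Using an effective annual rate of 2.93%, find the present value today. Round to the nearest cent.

$849,664.76

PV at t=2 (ordinary 26-year annuity): 49950 × a(26|0.0293) = 49950 × 18.021713 = 900,184.5453
Discount back 2 years: 900,184.5453 × (1+0.0293)^(−2) = 900,184.5453 × 0.943878 = 849,664.7616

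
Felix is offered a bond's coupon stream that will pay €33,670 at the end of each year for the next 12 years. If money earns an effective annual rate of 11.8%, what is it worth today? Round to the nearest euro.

PV = 33670 × [1 − (1+0.118)^(−12)] / 0.118 = 33670 × 6.252206 = 210,511.7879

€210,512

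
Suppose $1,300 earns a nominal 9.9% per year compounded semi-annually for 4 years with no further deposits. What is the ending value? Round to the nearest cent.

Periodic rate i = 0.099/2 = 0.0495; n = 4 × 2 = 8 periods.
FV = PV·(1+i)^n = 1,300 × 1.471836 = 1,913.3873

$1,913.39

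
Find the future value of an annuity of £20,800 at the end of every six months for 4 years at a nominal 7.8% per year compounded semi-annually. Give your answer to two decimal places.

Periodic rate i = 0.078/2 = 0.039; n = 4 × 2 = 8 periods.
FV = 20800 × [(1+0.039)^8 − 1] / 0.039 = 20800 × 9.181460 = 190,974.3771

£190,974.38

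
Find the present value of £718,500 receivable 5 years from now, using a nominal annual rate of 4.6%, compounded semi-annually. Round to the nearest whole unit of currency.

With 2 periods per year: i = 0.023, n = 10.
Discount factor = (1+0.023)^(−10) = 0.796606; PV = 718,500 × 0.796606 = 572,361.5292

£572,362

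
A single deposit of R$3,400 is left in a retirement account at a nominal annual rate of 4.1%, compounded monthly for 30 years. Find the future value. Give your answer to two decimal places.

With 12 periods per year: i = 0.00341667, n = 360.
FV = PV·(1+i)^n = 3,400 × 3.414065 = 11,607.8194

R$11,607.82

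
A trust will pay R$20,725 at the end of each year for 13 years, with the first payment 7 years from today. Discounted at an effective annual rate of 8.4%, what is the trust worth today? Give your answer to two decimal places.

R$98,776.99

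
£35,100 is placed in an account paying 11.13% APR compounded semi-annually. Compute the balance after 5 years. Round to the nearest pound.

£60,326

i = 0.1113/2 = 0.05565 per half-year; n = 5·2 = 10.
FV = PV·(1+i)^n = 35,100 × 1.718698 = 60,326.2927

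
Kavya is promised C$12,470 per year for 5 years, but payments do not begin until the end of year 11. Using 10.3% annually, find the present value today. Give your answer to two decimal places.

Value one period before first payment (t=10): 12470 × [1 − (1+0.103)^(−5)] / 0.103 = 12470 × 3.761912 = 46,911.0441
Discount back 10 years: 46,911.0441 × (1+0.103)^(−10) = 46,911.0441 × 0.375184 = 17,600.2961

C$17,600.30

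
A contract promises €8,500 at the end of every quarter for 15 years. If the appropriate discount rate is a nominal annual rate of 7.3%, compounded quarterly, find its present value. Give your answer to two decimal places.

€308,394.66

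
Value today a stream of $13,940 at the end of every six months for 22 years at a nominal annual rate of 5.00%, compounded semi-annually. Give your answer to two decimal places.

$369,463.66

Periodic rate i = 0.05/2 = 0.025; n = 22 × 2 = 44 periods.
PV = 13940 × [1 − (1+0.025)^(−44)] / 0.025 = 13940 × 26.503849 = 369,463.6614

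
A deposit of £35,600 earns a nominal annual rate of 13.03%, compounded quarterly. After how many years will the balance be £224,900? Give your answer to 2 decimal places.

Periodic rate i = 0.1303/4 = 0.032575.
n = ln(224900/35600) / ln(1+0.032575) = ln(6.31742) / 0.032056 = 57.5034 quarters
= 57.5034/4 years

14.38 years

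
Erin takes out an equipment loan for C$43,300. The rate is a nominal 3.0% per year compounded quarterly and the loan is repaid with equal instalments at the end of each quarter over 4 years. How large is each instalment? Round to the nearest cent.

C$2,882.00

i = 0.03/4 = 0.0075 per quarter; n = 4·4 = 16.
PMT = 43300 / ( [1 − (1+0.0075)^(−16)] / 0.0075 ) = 43300 / 15.024313 = 2,881.9954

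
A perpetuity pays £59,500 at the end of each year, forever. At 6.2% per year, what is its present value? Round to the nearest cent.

PV = C/r = 59500/0.062 = 959,677.4194

£959,677.42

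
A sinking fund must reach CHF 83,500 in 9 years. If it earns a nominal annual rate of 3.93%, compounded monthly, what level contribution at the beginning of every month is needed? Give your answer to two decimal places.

CHF 643.60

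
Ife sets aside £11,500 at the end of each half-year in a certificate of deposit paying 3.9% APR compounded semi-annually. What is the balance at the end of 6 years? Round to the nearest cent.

£153,806.09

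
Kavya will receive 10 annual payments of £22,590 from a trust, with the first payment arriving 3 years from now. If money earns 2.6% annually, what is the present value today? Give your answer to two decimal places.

£186,848.94

PV at t=2 (ordinary 10-year annuity): 22590 × a(10|0.026) = 22590 × 8.707012 = 196,691.3990
Discount back 2 years: 196,691.3990 × (1+0.026)^(−2) = 196,691.3990 × 0.949960 = 186,848.9440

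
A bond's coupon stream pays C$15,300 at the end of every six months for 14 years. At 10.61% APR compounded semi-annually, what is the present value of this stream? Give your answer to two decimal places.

With 2 periods per year: i = 0.05305, n = 28.
PV = PMT · [1 − (1+i)^(−n)] / i = 15300 · 14.416681 = 220,575.2206

C$220,575.22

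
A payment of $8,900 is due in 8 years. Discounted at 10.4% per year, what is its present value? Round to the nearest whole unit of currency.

PV = FV·(1+i)^(−n) = 8,900 × 0.453156 = 4,033.0854

$4,033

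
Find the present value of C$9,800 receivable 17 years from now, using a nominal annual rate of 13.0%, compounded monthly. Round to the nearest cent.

C$1,087.92

i = 0.13/12 = 0.0108333 per month; n = 17·12 = 204.
Discount factor = (1+0.0108333)^(−204) = 0.111012; PV = 9,800 × 0.111012 = 1,087.9198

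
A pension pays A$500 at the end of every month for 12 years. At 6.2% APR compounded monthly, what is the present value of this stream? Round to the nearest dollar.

A$50,698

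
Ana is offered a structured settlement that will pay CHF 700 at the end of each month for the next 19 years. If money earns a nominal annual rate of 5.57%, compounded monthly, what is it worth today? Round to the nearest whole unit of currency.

i = 0.0557/12 = 0.00464167 per month; n = 19·12 = 228.
Annuity factor a(228|0.00464167) = 140.489173; PV = 700 × 140.489173 = 98,342.4209

CHF 98,342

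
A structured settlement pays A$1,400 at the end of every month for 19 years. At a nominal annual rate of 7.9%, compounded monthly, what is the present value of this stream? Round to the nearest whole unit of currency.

A$165,021

With 12 periods per year: i = 0.00658333, n = 228.
PV = 1400 × [1 − (1+0.00658333)^(−228)] / 0.00658333 = 1400 × 117.872450 = 165,021.4300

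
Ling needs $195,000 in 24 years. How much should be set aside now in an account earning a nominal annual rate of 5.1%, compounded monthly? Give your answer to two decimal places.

$57,488.98

Periodic rate i = 0.051/12 = 0.00425; n = 24 × 12 = 288 periods.
PV = FV·(1+i)^(−n) = 195,000 × 0.294815 = 57,488.9763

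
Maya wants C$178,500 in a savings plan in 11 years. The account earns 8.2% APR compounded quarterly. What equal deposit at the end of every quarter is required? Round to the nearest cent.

C$2,537.36

i = 0.082/4 = 0.0205 per quarter; n = 11·4 = 44.
FV-annuity factor = 70.348798; PMT = 178500 / 70.348798 = 2,537.3568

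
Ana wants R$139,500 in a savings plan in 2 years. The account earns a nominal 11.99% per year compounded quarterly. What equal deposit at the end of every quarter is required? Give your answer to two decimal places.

i = 0.1199/4 = 0.029975 per quarter; n = 2·4 = 8.
FV-annuity factor = 8.891547; PMT = 139500 / 8.891547 = 15,689.0580

R$15,689.06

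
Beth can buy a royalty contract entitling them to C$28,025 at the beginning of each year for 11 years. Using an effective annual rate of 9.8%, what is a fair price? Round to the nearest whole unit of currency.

PV = 28025 × [1 − (1+0.098)^(−11)] / 0.098 × (1+i) = 28025 × 7.197717 = 201,716.0060
(annuity-due: payments at period start, so ×(1+i).)

C$201,716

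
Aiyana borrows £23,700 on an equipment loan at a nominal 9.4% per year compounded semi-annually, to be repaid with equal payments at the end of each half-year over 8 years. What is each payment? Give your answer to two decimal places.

i = 0.094/2 = 0.047 per half-year; n = 8·2 = 16.
Annuity-PV factor = 11.072953; PMT = 23700 / 11.072953 = 2,140.3504

£2,140.35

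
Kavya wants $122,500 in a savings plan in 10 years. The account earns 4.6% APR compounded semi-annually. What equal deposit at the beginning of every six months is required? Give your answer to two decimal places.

$4,782.83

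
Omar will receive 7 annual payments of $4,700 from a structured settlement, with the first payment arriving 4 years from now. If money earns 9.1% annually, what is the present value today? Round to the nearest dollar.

$18,155

Value one period before first payment (t=3): 4700 × [1 − (1+0.091)^(−7)] / 0.091 = 4700 × 5.016109 = 23,575.7145
Discount back 3 years: 23,575.7145 × (1+0.091)^(−3) = 23,575.7145 × 0.770062 = 18,154.7642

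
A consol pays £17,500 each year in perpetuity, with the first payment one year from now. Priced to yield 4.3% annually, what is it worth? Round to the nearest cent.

PV = PMT / i = 17500 / 0.043 = 406,976.7442

£406,976.74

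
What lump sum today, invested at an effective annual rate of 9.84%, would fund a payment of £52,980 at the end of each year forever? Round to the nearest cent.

PV = C/r = 52980/0.0984 = 538,414.6341

£538,414.63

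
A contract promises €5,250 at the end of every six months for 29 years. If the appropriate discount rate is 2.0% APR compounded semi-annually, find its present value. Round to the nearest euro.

i = 0.02/2 = 0.01 per half-year; n = 29·2 = 58.
PV = 5250 × [1 − (1+0.01)^(−58)] / 0.01 = 5250 × 43.848635 = 230,205.3321

€230,205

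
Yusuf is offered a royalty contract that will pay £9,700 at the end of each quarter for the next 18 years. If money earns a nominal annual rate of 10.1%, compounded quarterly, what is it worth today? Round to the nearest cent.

i = 0.101/4 = 0.02525 per quarter; n = 18·4 = 72.
PV = PMT · [1 − (1+i)^(−n)] / i = 9700 · 33.027464 = 320,366.3982

£320,366.40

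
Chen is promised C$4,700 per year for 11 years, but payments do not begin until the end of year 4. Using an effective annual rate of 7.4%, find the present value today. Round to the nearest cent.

C$27,890.88

PV at t=3 (ordinary 11-year annuity): 4700 × a(11|0.074) = 4700 × 7.351521 = 34,552.1474
PV₀ = 34,552.1474 / (1+0.074)^3 = 34,552.1474 / 1.238833 = 27,890.8789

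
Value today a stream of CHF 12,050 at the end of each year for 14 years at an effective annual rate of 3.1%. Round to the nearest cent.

CHF 135,194.46

Annuity factor a(14|0.031) = 11.219457; PV = 12050 × 11.219457 = 135,194.4566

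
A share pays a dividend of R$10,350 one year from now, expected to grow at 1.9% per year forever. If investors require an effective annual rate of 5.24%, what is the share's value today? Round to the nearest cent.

R$309,880.24

PV = PMT / (i − g) = 10350 / (0.0524 − 0.019) = 10350 / 0.033400 = 309,880.2395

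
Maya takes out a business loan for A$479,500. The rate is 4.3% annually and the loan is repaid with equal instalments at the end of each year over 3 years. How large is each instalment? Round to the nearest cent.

PMT = 479500 / ( [1 − (1+0.043)^(−3)] / 0.043 ) = 479500 / 2.759365 = 173,771.8459

A$173,771.85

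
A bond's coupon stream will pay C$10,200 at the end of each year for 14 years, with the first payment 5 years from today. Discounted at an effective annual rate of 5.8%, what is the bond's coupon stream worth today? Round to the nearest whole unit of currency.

Value one period before first payment (t=4): 10200 × [1 − (1+0.058)^(−14)] / 0.058 = 10200 × 9.411183 = 95,994.0651
PV₀ = 95,994.0651 / (1+0.058)^4 = 95,994.0651 / 1.252976 = 76,612.8666

C$76,613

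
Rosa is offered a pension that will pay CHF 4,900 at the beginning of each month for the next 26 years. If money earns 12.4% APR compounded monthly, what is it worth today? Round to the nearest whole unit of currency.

CHF 459,710

Periodic rate i = 0.124/12 = 0.0103333; n = 26 × 12 = 312 periods.
Annuity factor a(312|0.0103333) × (1+i) = 93.818309; PV = 4900 × 93.818309 = 459,709.7159
(Beginning-of-period payments → annuity-due factor ×(1+i).)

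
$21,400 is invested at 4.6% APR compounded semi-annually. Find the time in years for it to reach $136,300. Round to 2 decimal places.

40.71 years

Periodic rate i = 0.046/2 = 0.023.
n = ln(136300/21400) / ln(1+0.023) = ln(6.36916) / 0.022739 = 81.4208 half-years
= 81.4208/2 years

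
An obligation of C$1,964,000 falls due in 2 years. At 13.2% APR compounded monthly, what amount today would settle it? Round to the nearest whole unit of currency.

Periodic rate i = 0.132/12 = 0.011; n = 2 × 12 = 24 periods.
PV = FV·(1+i)^(−n) = 1,964,000 × 0.769081 = 1,510,475.7222

C$1,510,476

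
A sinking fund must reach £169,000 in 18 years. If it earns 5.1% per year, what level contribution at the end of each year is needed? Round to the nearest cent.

FV-annuity factor = 28.396299; PMT = 169000 / 28.396299 = 5,951.4798

£5,951.48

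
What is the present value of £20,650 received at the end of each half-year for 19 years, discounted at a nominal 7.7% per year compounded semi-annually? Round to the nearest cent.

i = 0.077/2 = 0.0385 per half-year; n = 19·2 = 38.
PV = PMT · [1 − (1+i)^(−n)] / i = 20650 · 19.792549 = 408,716.1423

£408,716.14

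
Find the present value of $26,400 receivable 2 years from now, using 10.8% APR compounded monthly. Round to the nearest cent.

$21,291.97

i = 0.108/12 = 0.009 per month; n = 2·12 = 24.
PV = 26,400 / (1 + 0.009)^24 = 26,400 / 1.239904 = 21,291.9745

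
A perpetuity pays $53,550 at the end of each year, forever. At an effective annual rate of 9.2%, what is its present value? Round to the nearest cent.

PV = PMT / i = 53550 / 0.092 = 582,065.2174

$582,065.22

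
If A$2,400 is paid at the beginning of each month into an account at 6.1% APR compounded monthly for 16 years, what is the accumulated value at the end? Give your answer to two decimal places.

A$781,679.40

Periodic rate i = 0.061/12 = 0.00508333; n = 16 × 12 = 192 periods.
FV = PMT · [(1+i)^n − 1] / i × (1+i) = 2400 · 325.699750 = 781,679.4006
(annuity-due: payments at period start, so ×(1+i).)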